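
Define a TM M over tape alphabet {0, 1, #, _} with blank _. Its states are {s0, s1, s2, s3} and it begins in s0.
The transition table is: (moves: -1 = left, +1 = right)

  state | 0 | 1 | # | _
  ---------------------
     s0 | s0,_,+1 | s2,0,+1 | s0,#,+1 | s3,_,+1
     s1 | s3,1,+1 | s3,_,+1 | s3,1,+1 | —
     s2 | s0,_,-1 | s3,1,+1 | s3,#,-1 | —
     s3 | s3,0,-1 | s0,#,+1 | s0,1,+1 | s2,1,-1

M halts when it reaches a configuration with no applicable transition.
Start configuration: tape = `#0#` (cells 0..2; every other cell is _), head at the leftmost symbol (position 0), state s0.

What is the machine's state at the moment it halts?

s2

s0 | [#]0#__   read # → write #, move +1, go to s0
s0 | #[0]#__   read 0 → write _, move +1, go to s0
s0 | #_[#]__   read # → write #, move +1, go to s0
s0 | #_#[_]_   read _ → write _, move +1, go to s3
s3 | #_#_[_]   read _ → write 1, move -1, go to s2
s2 | #_#[_]1
No transition is defined for (s2, _); M halts in state s2.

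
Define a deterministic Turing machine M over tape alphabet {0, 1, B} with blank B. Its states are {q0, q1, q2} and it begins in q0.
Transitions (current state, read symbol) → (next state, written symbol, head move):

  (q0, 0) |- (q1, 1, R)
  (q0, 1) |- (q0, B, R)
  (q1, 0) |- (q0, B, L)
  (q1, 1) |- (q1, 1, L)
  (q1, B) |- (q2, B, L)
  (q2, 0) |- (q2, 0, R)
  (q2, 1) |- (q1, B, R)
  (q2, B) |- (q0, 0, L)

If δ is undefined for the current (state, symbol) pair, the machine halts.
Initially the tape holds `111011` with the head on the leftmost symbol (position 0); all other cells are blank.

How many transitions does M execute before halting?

state=q0 head=0 tape=[1]11011   (q0,1)→(q0,B,R)
state=q0 head=1 tape=B[1]1011   (q0,1)→(q0,B,R)
state=q0 head=2 tape=BB[1]011   (q0,1)→(q0,B,R)
state=q0 head=3 tape=BBB[0]11   (q0,0)→(q1,1,R)
state=q1 head=4 tape=BBB1[1]1   (q1,1)→(q1,1,L)
state=q1 head=3 tape=BBB[1]11   (q1,1)→(q1,1,L)
state=q1 head=2 tape=BB[B]111   (q1,B)→(q2,B,L)
state=q2 head=1 tape=B[B]B111   (q2,B)→(q0,0,L)
state=q0 head=0 tape=[B]0B111
M halts after 8 transitions.

8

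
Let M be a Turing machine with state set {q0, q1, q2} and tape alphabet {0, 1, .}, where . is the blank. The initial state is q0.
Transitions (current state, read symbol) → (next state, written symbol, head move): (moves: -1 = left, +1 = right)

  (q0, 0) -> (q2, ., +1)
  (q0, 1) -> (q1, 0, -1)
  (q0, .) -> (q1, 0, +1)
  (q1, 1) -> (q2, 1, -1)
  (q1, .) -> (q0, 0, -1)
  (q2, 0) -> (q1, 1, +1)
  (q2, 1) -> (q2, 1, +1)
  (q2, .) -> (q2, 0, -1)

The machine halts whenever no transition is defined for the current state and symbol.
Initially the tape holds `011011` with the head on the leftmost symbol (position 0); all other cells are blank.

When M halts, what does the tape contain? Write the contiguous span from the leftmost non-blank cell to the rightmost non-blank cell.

q0 | [0]11011..   read 0 → write ., move +1, go to q2
q2 | .[1]1011..   read 1 → write 1, move +1, go to q2
q2 | .1[1]011..   read 1 → write 1, move +1, go to q2
q2 | .11[0]11..   read 0 → write 1, move +1, go to q1
q1 | .111[1]1..   read 1 → write 1, move -1, go to q2
q2 | .11[1]11..   read 1 → write 1, move +1, go to q2
q2 | .111[1]1..   read 1 → write 1, move +1, go to q2
q2 | .1111[1]..   read 1 → write 1, move +1, go to q2
q2 | .11111[.].   read . → write 0, move -1, go to q2
q2 | .1111[1]0.   read 1 → write 1, move +1, go to q2
q2 | .11111[0].   read 0 → write 1, move +1, go to q1
q1 | .111111[.]   read . → write 0, move -1, go to q0
q0 | .11111[1]0   read 1 → write 0, move -1, go to q1
q1 | .1111[1]00   read 1 → write 1, move -1, go to q2
q2 | .111[1]100   read 1 → write 1, move +1, go to q2
q2 | .1111[1]00   read 1 → write 1, move +1, go to q2
q2 | .11111[0]0   read 0 → write 1, move +1, go to q1
q1 | .111111[0]
The non-blank tape span at halt is 1111110.

1111110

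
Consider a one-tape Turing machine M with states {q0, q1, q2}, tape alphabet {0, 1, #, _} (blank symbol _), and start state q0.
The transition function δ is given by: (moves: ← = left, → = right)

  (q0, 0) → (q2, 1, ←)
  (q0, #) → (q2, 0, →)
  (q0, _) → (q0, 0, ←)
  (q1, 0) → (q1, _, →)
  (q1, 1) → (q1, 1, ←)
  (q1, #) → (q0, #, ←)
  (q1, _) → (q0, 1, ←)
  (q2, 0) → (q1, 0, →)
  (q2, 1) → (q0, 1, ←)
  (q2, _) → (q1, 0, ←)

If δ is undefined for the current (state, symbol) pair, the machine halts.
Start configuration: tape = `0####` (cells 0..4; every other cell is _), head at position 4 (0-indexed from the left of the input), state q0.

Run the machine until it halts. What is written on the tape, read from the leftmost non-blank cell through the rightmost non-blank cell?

0#11111

q0 | 0###[#]__   read # → write 0, move →, go to q2
q2 | 0###0[_]_   read _ → write 0, move ←, go to q1
q1 | 0###[0]0_   read 0 → write _, move →, go to q1
q1 | 0###_[0]_   read 0 → write _, move →, go to q1
q1 | 0###__[_]   read _ → write 1, move ←, go to q0
q0 | 0###_[_]1   read _ → write 0, move ←, go to q0
q0 | 0###[_]01   read _ → write 0, move ←, go to q0
q0 | 0##[#]001   read # → write 0, move →, go to q2
q2 | 0##0[0]01   read 0 → write 0, move →, go to q1
q1 | 0##00[0]1   read 0 → write _, move →, go to q1
q1 | 0##00_[1]   read 1 → write 1, move ←, go to q1
q1 | 0##00[_]1   read _ → write 1, move ←, go to q0
q0 | 0##0[0]11   read 0 → write 1, move ←, go to q2
q2 | 0##[0]111   read 0 → write 0, move →, go to q1
q1 | 0##0[1]11   read 1 → write 1, move ←, go to q1
q1 | 0##[0]111   read 0 → write _, move →, go to q1
q1 | 0##_[1]11   read 1 → write 1, move ←, go to q1
q1 | 0##[_]111   read _ → write 1, move ←, go to q0
q0 | 0#[#]1111   read # → write 0, move →, go to q2
q2 | 0#0[1]111   read 1 → write 1, move ←, go to q0
q0 | 0#[0]1111   read 0 → write 1, move ←, go to q2
q2 | 0[#]11111
The non-blank tape span at halt is 0#11111.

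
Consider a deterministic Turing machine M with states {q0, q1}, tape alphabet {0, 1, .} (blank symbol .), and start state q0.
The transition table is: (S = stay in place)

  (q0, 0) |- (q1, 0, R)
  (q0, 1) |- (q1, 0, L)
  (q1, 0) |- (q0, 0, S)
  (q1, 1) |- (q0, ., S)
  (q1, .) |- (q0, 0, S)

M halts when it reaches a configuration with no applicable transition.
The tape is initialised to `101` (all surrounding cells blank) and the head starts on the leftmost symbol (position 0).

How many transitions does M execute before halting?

q0 | .[1]01   read 1 → write 0, move L, go to q1
q1 | [.]001   read . → write 0, move S, go to q0
q0 | [0]001   read 0 → write 0, move R, go to q1
q1 | 0[0]01   read 0 → write 0, move S, go to q0
q0 | 0[0]01   read 0 → write 0, move R, go to q1
q1 | 00[0]1   read 0 → write 0, move S, go to q0
q0 | 00[0]1   read 0 → write 0, move R, go to q1
q1 | 000[1]   read 1 → write ., move S, go to q0
q0 | 000[.]
M halts after 8 transitions.

8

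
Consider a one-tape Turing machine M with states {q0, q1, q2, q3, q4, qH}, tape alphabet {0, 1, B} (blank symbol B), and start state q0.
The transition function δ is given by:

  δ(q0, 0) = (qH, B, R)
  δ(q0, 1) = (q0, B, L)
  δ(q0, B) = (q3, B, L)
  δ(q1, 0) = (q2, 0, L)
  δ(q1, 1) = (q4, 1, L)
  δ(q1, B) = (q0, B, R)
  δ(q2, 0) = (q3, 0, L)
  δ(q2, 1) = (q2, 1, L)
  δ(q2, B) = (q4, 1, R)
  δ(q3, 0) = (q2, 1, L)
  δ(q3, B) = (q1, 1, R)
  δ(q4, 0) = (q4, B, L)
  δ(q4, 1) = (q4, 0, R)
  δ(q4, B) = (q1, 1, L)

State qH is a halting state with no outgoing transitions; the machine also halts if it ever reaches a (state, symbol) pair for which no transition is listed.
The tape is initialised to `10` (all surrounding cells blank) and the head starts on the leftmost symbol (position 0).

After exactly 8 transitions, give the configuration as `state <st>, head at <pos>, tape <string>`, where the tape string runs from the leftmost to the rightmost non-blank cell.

state qH, head at 2, tape 11

q0 | BB[1]0B   read 1 → write B, move L, go to q0
q0 | B[B]B0B   read B → write B, move L, go to q3
q3 | [B]BB0B   read B → write 1, move R, go to q1
q1 | 1[B]B0B   read B → write B, move R, go to q0
q0 | 1B[B]0B   read B → write B, move L, go to q3
q3 | 1[B]B0B   read B → write 1, move R, go to q1
q1 | 11[B]0B   read B → write B, move R, go to q0
q0 | 11B[0]B   read 0 → write B, move R, go to qH
qH | 11BB[B]
After 8 steps: state qH, head at 2, tape 11.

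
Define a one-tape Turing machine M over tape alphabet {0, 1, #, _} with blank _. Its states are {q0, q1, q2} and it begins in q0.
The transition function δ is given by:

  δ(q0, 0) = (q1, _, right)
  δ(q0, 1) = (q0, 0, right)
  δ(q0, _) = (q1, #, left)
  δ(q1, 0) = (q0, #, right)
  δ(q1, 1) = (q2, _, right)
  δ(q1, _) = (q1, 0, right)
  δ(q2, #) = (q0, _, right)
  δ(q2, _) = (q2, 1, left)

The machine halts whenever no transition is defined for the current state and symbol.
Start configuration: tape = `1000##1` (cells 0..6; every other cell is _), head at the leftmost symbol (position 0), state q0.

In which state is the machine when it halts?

state=q0 head=0 tape=[1]000##1   (q0,1)→(q0,0,right)
state=q0 head=1 tape=0[0]00##1   (q0,0)→(q1,_,right)
state=q1 head=2 tape=0_[0]0##1   (q1,0)→(q0,#,right)
state=q0 head=3 tape=0_#[0]##1   (q0,0)→(q1,_,right)
state=q1 head=4 tape=0_#_[#]#1
No transition is defined for (q1, #); M halts in state q1.

q1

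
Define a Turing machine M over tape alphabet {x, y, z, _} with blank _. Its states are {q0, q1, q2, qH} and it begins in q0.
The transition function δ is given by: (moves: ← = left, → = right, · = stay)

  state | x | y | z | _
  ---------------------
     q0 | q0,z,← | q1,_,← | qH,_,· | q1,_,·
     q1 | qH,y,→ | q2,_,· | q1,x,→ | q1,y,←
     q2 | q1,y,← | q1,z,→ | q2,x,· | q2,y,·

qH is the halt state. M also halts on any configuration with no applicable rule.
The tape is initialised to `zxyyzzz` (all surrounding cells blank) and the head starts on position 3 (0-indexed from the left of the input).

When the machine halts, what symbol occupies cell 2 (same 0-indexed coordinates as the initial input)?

state=q0 head=3 tape=zxy[y]zzz_   (q0,y)→(q1,_,←)
state=q1 head=2 tape=zx[y]_zzz_   (q1,y)→(q2,_,·)
state=q2 head=2 tape=zx[_]_zzz_   (q2,_)→(q2,y,·)
state=q2 head=2 tape=zx[y]_zzz_   (q2,y)→(q1,z,→)
state=q1 head=3 tape=zxz[_]zzz_   (q1,_)→(q1,y,←)
state=q1 head=2 tape=zx[z]yzzz_   (q1,z)→(q1,x,→)
state=q1 head=3 tape=zxx[y]zzz_   (q1,y)→(q2,_,·)
state=q2 head=3 tape=zxx[_]zzz_   (q2,_)→(q2,y,·)
state=q2 head=3 tape=zxx[y]zzz_   (q2,y)→(q1,z,→)
state=q1 head=4 tape=zxxz[z]zz_   (q1,z)→(q1,x,→)
state=q1 head=5 tape=zxxzx[z]z_   (q1,z)→(q1,x,→)
state=q1 head=6 tape=zxxzxx[z]_   (q1,z)→(q1,x,→)
state=q1 head=7 tape=zxxzxxx[_]   (q1,_)→(q1,y,←)
state=q1 head=6 tape=zxxzxx[x]y   (q1,x)→(qH,y,→)
state=qH head=7 tape=zxxzxxy[y]
Cell 2 holds x when M halts.

x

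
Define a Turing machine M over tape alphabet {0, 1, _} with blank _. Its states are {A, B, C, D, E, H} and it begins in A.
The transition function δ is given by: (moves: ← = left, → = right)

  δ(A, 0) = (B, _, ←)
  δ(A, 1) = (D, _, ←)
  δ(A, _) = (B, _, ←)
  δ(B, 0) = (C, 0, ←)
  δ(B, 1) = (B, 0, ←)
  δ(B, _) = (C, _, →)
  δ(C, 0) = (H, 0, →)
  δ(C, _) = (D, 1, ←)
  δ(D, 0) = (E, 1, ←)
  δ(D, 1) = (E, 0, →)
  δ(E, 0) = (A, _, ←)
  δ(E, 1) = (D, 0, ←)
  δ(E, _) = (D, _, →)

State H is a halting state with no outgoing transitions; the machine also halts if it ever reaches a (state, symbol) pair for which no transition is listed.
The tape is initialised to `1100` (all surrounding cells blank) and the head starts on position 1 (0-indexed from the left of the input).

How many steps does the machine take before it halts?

state=A head=1 tape=1[1]00   (A,1)→(D,_,←)
state=D head=0 tape=[1]_00   (D,1)→(E,0,→)
state=E head=1 tape=0[_]00   (E,_)→(D,_,→)
state=D head=2 tape=0_[0]0   (D,0)→(E,1,←)
state=E head=1 tape=0[_]10   (E,_)→(D,_,→)
state=D head=2 tape=0_[1]0   (D,1)→(E,0,→)
state=E head=3 tape=0_0[0]   (E,0)→(A,_,←)
state=A head=2 tape=0_[0]_   (A,0)→(B,_,←)
state=B head=1 tape=0[_]__   (B,_)→(C,_,→)
state=C head=2 tape=0_[_]_   (C,_)→(D,1,←)
state=D head=1 tape=0[_]1_
M halts after 10 transitions.

10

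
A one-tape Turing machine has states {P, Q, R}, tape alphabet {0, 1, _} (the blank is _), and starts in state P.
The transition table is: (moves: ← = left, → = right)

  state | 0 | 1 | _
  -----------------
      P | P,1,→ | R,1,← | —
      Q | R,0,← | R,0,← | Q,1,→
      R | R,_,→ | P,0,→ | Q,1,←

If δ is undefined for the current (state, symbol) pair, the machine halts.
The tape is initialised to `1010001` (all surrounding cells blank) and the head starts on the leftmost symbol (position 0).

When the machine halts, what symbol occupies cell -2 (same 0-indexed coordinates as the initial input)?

state=P head=0 tape=__[1]010001_   (P,1)→(R,1,←)
state=R head=-1 tape=_[_]1010001_   (R,_)→(Q,1,←)
state=Q head=-2 tape=[_]11010001_   (Q,_)→(Q,1,→)
state=Q head=-1 tape=1[1]1010001_   (Q,1)→(R,0,←)
state=R head=-2 tape=[1]01010001_   (R,1)→(P,0,→)
state=P head=-1 tape=0[0]1010001_   (P,0)→(P,1,→)
state=P head=0 tape=01[1]010001_   (P,1)→(R,1,←)
state=R head=-1 tape=0[1]1010001_   (R,1)→(P,0,→)
state=P head=0 tape=00[1]010001_   (P,1)→(R,1,←)
state=R head=-1 tape=0[0]1010001_   (R,0)→(R,_,→)
state=R head=0 tape=0_[1]010001_   (R,1)→(P,0,→)
state=P head=1 tape=0_0[0]10001_   (P,0)→(P,1,→)
state=P head=2 tape=0_01[1]0001_   (P,1)→(R,1,←)
state=R head=1 tape=0_0[1]10001_   (R,1)→(P,0,→)
state=P head=2 tape=0_00[1]0001_   (P,1)→(R,1,←)
state=R head=1 tape=0_0[0]10001_   (R,0)→(R,_,→)
state=R head=2 tape=0_0_[1]0001_   (R,1)→(P,0,→)
state=P head=3 tape=0_0_0[0]001_   (P,0)→(P,1,→)
state=P head=4 tape=0_0_01[0]01_   (P,0)→(P,1,→)
state=P head=5 tape=0_0_011[0]1_   (P,0)→(P,1,→)
state=P head=6 tape=0_0_0111[1]_   (P,1)→(R,1,←)
state=R head=5 tape=0_0_011[1]1_   (R,1)→(P,0,→)
state=P head=6 tape=0_0_0110[1]_   (P,1)→(R,1,←)
state=R head=5 tape=0_0_011[0]1_   (R,0)→(R,_,→)
state=R head=6 tape=0_0_011_[1]_   (R,1)→(P,0,→)
state=P head=7 tape=0_0_011_0[_]
Cell -2 holds 0 when M halts.

0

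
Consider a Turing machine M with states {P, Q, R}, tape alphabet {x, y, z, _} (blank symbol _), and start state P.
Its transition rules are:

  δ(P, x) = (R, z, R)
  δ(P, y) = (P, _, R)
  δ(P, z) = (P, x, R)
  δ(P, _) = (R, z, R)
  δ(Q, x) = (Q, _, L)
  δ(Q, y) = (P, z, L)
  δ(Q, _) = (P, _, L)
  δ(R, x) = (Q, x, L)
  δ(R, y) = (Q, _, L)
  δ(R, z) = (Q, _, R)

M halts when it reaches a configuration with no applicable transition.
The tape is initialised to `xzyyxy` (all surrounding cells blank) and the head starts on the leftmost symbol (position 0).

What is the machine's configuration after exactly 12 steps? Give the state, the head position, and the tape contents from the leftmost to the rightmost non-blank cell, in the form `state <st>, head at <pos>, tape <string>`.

state R, head at 4, tape zzxz_y

P | [x]zyyxy   read x → write z, move R, go to R
R | z[z]yyxy   read z → write _, move R, go to Q
Q | z_[y]yxy   read y → write z, move L, go to P
P | z[_]zyxy   read _ → write z, move R, go to R
R | zz[z]yxy   read z → write _, move R, go to Q
Q | zz_[y]xy   read y → write z, move L, go to P
P | zz[_]zxy   read _ → write z, move R, go to R
R | zzz[z]xy   read z → write _, move R, go to Q
Q | zzz_[x]y   read x → write _, move L, go to Q
Q | zzz[_]_y   read _ → write _, move L, go to P
P | zz[z]__y   read z → write x, move R, go to P
P | zzx[_]_y   read _ → write z, move R, go to R
R | zzxz[_]y
After 12 steps: state R, head at 4, tape zzxz_y.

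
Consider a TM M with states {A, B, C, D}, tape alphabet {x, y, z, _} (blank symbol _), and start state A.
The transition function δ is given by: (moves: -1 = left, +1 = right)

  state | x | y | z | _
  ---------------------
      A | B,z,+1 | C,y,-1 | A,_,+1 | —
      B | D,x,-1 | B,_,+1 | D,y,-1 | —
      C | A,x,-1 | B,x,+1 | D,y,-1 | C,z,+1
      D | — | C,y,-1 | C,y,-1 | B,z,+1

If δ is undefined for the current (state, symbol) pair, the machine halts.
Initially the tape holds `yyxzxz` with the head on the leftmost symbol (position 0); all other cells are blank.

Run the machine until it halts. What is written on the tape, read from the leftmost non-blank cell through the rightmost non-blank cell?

A | _[y]yxzxz   read y → write y, move -1, go to C
C | [_]yyxzxz   read _ → write z, move +1, go to C
C | z[y]yxzxz   read y → write x, move +1, go to B
B | zx[y]xzxz   read y → write _, move +1, go to B
B | zx_[x]zxz   read x → write x, move -1, go to D
D | zx[_]xzxz   read _ → write z, move +1, go to B
B | zxz[x]zxz   read x → write x, move -1, go to D
D | zx[z]xzxz   read z → write y, move -1, go to C
C | z[x]yxzxz   read x → write x, move -1, go to A
A | [z]xyxzxz   read z → write _, move +1, go to A
A | _[x]yxzxz   read x → write z, move +1, go to B
B | _z[y]xzxz   read y → write _, move +1, go to B
B | _z_[x]zxz   read x → write x, move -1, go to D
D | _z[_]xzxz   read _ → write z, move +1, go to B
B | _zz[x]zxz   read x → write x, move -1, go to D
D | _z[z]xzxz   read z → write y, move -1, go to C
C | _[z]yxzxz   read z → write y, move -1, go to D
D | [_]yyxzxz   read _ → write z, move +1, go to B
B | z[y]yxzxz   read y → write _, move +1, go to B
B | z_[y]xzxz   read y → write _, move +1, go to B
B | z__[x]zxz   read x → write x, move -1, go to D
D | z_[_]xzxz   read _ → write z, move +1, go to B
B | z_z[x]zxz   read x → write x, move -1, go to D
D | z_[z]xzxz   read z → write y, move -1, go to C
C | z[_]yxzxz   read _ → write z, move +1, go to C
C | zz[y]xzxz   read y → write x, move +1, go to B
B | zzx[x]zxz   read x → write x, move -1, go to D
D | zz[x]xzxz
The non-blank tape span at halt is zzxxzxz.

zzxxzxz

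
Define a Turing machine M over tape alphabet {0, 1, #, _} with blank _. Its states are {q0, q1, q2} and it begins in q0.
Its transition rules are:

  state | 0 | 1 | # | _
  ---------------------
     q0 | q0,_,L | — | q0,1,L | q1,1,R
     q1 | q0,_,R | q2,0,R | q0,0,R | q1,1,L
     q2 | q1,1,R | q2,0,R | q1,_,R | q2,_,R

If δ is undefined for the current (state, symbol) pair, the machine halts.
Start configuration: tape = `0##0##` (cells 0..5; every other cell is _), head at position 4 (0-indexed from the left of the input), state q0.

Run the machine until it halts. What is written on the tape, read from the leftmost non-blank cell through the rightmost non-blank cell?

q0 | _0##0[#]#_   read # → write 1, move L, go to q0
q0 | _0##[0]1#_   read 0 → write _, move L, go to q0
q0 | _0#[#]_1#_   read # → write 1, move L, go to q0
q0 | _0[#]1_1#_   read # → write 1, move L, go to q0
q0 | _[0]11_1#_   read 0 → write _, move L, go to q0
q0 | [_]_11_1#_   read _ → write 1, move R, go to q1
q1 | 1[_]11_1#_   read _ → write 1, move L, go to q1
q1 | [1]111_1#_   read 1 → write 0, move R, go to q2
q2 | 0[1]11_1#_   read 1 → write 0, move R, go to q2
q2 | 00[1]1_1#_   read 1 → write 0, move R, go to q2
q2 | 000[1]_1#_   read 1 → write 0, move R, go to q2
q2 | 0000[_]1#_   read _ → write _, move R, go to q2
q2 | 0000_[1]#_   read 1 → write 0, move R, go to q2
q2 | 0000_0[#]_   read # → write _, move R, go to q1
q1 | 0000_0_[_]   read _ → write 1, move L, go to q1
q1 | 0000_0[_]1   read _ → write 1, move L, go to q1
q1 | 0000_[0]11   read 0 → write _, move R, go to q0
q0 | 0000__[1]1
The non-blank tape span at halt is 0000__11.

0000__11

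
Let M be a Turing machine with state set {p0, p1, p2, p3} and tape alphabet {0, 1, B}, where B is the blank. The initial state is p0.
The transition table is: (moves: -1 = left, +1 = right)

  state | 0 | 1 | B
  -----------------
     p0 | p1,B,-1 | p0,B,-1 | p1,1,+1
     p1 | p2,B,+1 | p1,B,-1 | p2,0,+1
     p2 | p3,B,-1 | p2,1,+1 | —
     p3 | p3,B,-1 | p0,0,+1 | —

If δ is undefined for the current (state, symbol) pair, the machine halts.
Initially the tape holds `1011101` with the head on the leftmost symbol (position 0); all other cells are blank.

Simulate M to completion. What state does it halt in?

state=p0 head=0 tape=B[1]011101   (p0,1)→(p0,B,-1)
state=p0 head=-1 tape=[B]B011101   (p0,B)→(p1,1,+1)
state=p1 head=0 tape=1[B]011101   (p1,B)→(p2,0,+1)
state=p2 head=1 tape=10[0]11101   (p2,0)→(p3,B,-1)
state=p3 head=0 tape=1[0]B11101   (p3,0)→(p3,B,-1)
state=p3 head=-1 tape=[1]BB11101   (p3,1)→(p0,0,+1)
state=p0 head=0 tape=0[B]B11101   (p0,B)→(p1,1,+1)
state=p1 head=1 tape=01[B]11101   (p1,B)→(p2,0,+1)
state=p2 head=2 tape=010[1]1101   (p2,1)→(p2,1,+1)
state=p2 head=3 tape=0101[1]101   (p2,1)→(p2,1,+1)
state=p2 head=4 tape=01011[1]01   (p2,1)→(p2,1,+1)
state=p2 head=5 tape=010111[0]1   (p2,0)→(p3,B,-1)
state=p3 head=4 tape=01011[1]B1   (p3,1)→(p0,0,+1)
state=p0 head=5 tape=010110[B]1   (p0,B)→(p1,1,+1)
state=p1 head=6 tape=0101101[1]   (p1,1)→(p1,B,-1)
state=p1 head=5 tape=010110[1]B   (p1,1)→(p1,B,-1)
state=p1 head=4 tape=01011[0]BB   (p1,0)→(p2,B,+1)
state=p2 head=5 tape=01011B[B]B
No transition is defined for (p2, B); M halts in state p2.

p2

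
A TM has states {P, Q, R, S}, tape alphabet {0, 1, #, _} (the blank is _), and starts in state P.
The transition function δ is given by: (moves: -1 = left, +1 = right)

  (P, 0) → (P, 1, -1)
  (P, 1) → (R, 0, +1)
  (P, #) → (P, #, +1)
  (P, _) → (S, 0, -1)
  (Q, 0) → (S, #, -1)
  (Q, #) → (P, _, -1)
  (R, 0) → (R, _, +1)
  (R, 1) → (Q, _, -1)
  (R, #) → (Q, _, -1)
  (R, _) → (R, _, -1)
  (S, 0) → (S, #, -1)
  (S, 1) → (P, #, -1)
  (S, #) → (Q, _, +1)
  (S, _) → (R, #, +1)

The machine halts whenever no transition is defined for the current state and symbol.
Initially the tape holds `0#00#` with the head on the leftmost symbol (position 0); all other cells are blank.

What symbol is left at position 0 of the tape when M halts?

_

state=P head=0 tape=__[0]#00#   (P,0)→(P,1,-1)
state=P head=-1 tape=_[_]1#00#   (P,_)→(S,0,-1)
state=S head=-2 tape=[_]01#00#   (S,_)→(R,#,+1)
state=R head=-1 tape=#[0]1#00#   (R,0)→(R,_,+1)
state=R head=0 tape=#_[1]#00#   (R,1)→(Q,_,-1)
state=Q head=-1 tape=#[_]_#00#
Cell 0 holds _ when M halts.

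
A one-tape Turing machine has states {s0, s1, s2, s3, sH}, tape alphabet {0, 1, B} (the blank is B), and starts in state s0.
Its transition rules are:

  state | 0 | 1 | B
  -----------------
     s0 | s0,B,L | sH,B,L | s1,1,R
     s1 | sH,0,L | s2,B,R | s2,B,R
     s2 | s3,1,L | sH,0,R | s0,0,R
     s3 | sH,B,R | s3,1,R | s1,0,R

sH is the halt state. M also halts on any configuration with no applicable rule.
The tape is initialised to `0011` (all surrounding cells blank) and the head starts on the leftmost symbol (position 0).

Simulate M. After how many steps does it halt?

state=s0 head=0 tape=B[0]011   (s0,0)→(s0,B,L)
state=s0 head=-1 tape=[B]B011   (s0,B)→(s1,1,R)
state=s1 head=0 tape=1[B]011   (s1,B)→(s2,B,R)
state=s2 head=1 tape=1B[0]11   (s2,0)→(s3,1,L)
state=s3 head=0 tape=1[B]111   (s3,B)→(s1,0,R)
state=s1 head=1 tape=10[1]11   (s1,1)→(s2,B,R)
state=s2 head=2 tape=10B[1]1   (s2,1)→(sH,0,R)
state=sH head=3 tape=10B0[1]
M halts after 7 transitions.

7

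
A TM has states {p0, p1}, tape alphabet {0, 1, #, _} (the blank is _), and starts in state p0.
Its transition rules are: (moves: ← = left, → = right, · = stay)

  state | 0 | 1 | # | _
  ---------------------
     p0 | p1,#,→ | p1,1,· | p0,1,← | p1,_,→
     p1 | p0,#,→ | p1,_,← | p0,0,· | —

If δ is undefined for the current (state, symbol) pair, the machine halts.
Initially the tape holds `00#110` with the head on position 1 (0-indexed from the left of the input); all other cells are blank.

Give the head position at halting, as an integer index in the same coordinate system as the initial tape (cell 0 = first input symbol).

3

state=p0 head=1 tape=0[0]#110   (p0,0)→(p1,#,→)
state=p1 head=2 tape=0#[#]110   (p1,#)→(p0,0,·)
state=p0 head=2 tape=0#[0]110   (p0,0)→(p1,#,→)
state=p1 head=3 tape=0##[1]10   (p1,1)→(p1,_,←)
state=p1 head=2 tape=0#[#]_10   (p1,#)→(p0,0,·)
state=p0 head=2 tape=0#[0]_10   (p0,0)→(p1,#,→)
state=p1 head=3 tape=0##[_]10
At halt the head is at cell 3.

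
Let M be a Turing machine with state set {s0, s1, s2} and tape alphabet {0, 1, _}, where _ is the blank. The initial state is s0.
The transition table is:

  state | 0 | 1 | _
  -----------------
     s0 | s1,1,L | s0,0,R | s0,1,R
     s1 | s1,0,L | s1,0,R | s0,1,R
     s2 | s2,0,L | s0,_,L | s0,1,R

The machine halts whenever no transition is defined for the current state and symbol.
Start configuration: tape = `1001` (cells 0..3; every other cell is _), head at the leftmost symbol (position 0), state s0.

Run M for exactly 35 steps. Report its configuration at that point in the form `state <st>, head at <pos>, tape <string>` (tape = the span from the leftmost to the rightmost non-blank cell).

state s1, head at -5, tape 110000001

state=s0 head=0 tape=_____[1]001   (s0,1)→(s0,0,R)
state=s0 head=1 tape=_____0[0]01   (s0,0)→(s1,1,L)
state=s1 head=0 tape=_____[0]101   (s1,0)→(s1,0,L)
state=s1 head=-1 tape=____[_]0101   (s1,_)→(s0,1,R)
state=s0 head=0 tape=____1[0]101   (s0,0)→(s1,1,L)
state=s1 head=-1 tape=____[1]1101   (s1,1)→(s1,0,R)
state=s1 head=0 tape=____0[1]101   (s1,1)→(s1,0,R)
state=s1 head=1 tape=____00[1]01   (s1,1)→(s1,0,R)
state=s1 head=2 tape=____000[0]1   (s1,0)→(s1,0,L)
state=s1 head=1 tape=____00[0]01   (s1,0)→(s1,0,L)
state=s1 head=0 tape=____0[0]001   (s1,0)→(s1,0,L)
state=s1 head=-1 tape=____[0]0001   (s1,0)→(s1,0,L)
state=s1 head=-2 tape=___[_]00001   (s1,_)→(s0,1,R)
state=s0 head=-1 tape=___1[0]0001   (s0,0)→(s1,1,L)
state=s1 head=-2 tape=___[1]10001   (s1,1)→(s1,0,R)
state=s1 head=-1 tape=___0[1]0001   (s1,1)→(s1,0,R)
state=s1 head=0 tape=___00[0]001   (s1,0)→(s1,0,L)
state=s1 head=-1 tape=___0[0]0001   (s1,0)→(s1,0,L)
state=s1 head=-2 tape=___[0]00001   (s1,0)→(s1,0,L)
state=s1 head=-3 tape=__[_]000001   (s1,_)→(s0,1,R)
state=s0 head=-2 tape=__1[0]00001   (s0,0)→(s1,1,L)
state=s1 head=-3 tape=__[1]100001   (s1,1)→(s1,0,R)
state=s1 head=-2 tape=__0[1]00001   (s1,1)→(s1,0,R)
state=s1 head=-1 tape=__00[0]0001   (s1,0)→(s1,0,L)
state=s1 head=-2 tape=__0[0]00001   (s1,0)→(s1,0,L)
state=s1 head=-3 tape=__[0]000001   (s1,0)→(s1,0,L)
state=s1 head=-4 tape=_[_]0000001   (s1,_)→(s0,1,R)
state=s0 head=-3 tape=_1[0]000001   (s0,0)→(s1,1,L)
state=s1 head=-4 tape=_[1]1000001   (s1,1)→(s1,0,R)
state=s1 head=-3 tape=_0[1]000001   (s1,1)→(s1,0,R)
state=s1 head=-2 tape=_00[0]00001   (s1,0)→(s1,0,L)
state=s1 head=-3 tape=_0[0]000001   (s1,0)→(s1,0,L)
state=s1 head=-4 tape=_[0]0000001   (s1,0)→(s1,0,L)
state=s1 head=-5 tape=[_]00000001   (s1,_)→(s0,1,R)
state=s0 head=-4 tape=1[0]0000001   (s0,0)→(s1,1,L)
state=s1 head=-5 tape=[1]10000001
After 35 steps: state s1, head at -5, tape 110000001.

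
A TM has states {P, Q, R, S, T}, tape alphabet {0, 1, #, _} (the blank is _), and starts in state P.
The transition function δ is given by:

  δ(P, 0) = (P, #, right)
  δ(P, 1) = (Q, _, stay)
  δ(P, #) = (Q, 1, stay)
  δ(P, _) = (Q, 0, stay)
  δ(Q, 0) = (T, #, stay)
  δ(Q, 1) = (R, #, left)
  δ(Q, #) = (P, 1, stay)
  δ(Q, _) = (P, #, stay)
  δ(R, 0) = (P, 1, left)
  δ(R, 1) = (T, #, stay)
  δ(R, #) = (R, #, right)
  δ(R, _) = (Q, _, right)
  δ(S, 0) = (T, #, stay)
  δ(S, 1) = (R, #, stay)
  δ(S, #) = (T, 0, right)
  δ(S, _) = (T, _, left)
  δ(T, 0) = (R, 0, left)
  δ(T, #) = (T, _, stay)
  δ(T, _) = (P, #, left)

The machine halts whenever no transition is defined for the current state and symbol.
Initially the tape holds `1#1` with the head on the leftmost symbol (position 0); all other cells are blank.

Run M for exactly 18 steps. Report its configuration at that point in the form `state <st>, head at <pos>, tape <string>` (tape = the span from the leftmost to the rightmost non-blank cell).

state P, head at 0, tape 1#1

state=P head=0 tape=_[1]#1   (P,1)→(Q,_,stay)
state=Q head=0 tape=_[_]#1   (Q,_)→(P,#,stay)
state=P head=0 tape=_[#]#1   (P,#)→(Q,1,stay)
state=Q head=0 tape=_[1]#1   (Q,1)→(R,#,left)
state=R head=-1 tape=[_]##1   (R,_)→(Q,_,right)
state=Q head=0 tape=_[#]#1   (Q,#)→(P,1,stay)
state=P head=0 tape=_[1]#1   (P,1)→(Q,_,stay)
state=Q head=0 tape=_[_]#1   (Q,_)→(P,#,stay)
state=P head=0 tape=_[#]#1   (P,#)→(Q,1,stay)
state=Q head=0 tape=_[1]#1   (Q,1)→(R,#,left)
state=R head=-1 tape=[_]##1   (R,_)→(Q,_,right)
state=Q head=0 tape=_[#]#1   (Q,#)→(P,1,stay)
state=P head=0 tape=_[1]#1   (P,1)→(Q,_,stay)
state=Q head=0 tape=_[_]#1   (Q,_)→(P,#,stay)
state=P head=0 tape=_[#]#1   (P,#)→(Q,1,stay)
state=Q head=0 tape=_[1]#1   (Q,1)→(R,#,left)
state=R head=-1 tape=[_]##1   (R,_)→(Q,_,right)
state=Q head=0 tape=_[#]#1   (Q,#)→(P,1,stay)
state=P head=0 tape=_[1]#1
After 18 steps: state P, head at 0, tape 1#1.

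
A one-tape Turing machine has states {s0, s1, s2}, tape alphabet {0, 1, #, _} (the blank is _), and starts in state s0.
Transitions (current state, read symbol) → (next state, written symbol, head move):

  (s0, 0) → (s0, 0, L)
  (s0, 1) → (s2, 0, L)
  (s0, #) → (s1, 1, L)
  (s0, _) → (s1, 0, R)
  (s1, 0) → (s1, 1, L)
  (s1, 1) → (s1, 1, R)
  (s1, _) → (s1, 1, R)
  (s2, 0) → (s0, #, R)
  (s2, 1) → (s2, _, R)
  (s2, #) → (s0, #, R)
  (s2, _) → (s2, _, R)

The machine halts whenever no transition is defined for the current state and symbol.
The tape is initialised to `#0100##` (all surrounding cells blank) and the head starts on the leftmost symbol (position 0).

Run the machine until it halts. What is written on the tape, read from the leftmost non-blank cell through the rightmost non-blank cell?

state=s0 head=0 tape=_[#]0100##   (s0,#)→(s1,1,L)
state=s1 head=-1 tape=[_]10100##   (s1,_)→(s1,1,R)
state=s1 head=0 tape=1[1]0100##   (s1,1)→(s1,1,R)
state=s1 head=1 tape=11[0]100##   (s1,0)→(s1,1,L)
state=s1 head=0 tape=1[1]1100##   (s1,1)→(s1,1,R)
state=s1 head=1 tape=11[1]100##   (s1,1)→(s1,1,R)
state=s1 head=2 tape=111[1]00##   (s1,1)→(s1,1,R)
state=s1 head=3 tape=1111[0]0##   (s1,0)→(s1,1,L)
state=s1 head=2 tape=111[1]10##   (s1,1)→(s1,1,R)
state=s1 head=3 tape=1111[1]0##   (s1,1)→(s1,1,R)
state=s1 head=4 tape=11111[0]##   (s1,0)→(s1,1,L)
state=s1 head=3 tape=1111[1]1##   (s1,1)→(s1,1,R)
state=s1 head=4 tape=11111[1]##   (s1,1)→(s1,1,R)
state=s1 head=5 tape=111111[#]#
The non-blank tape span at halt is 111111##.

111111##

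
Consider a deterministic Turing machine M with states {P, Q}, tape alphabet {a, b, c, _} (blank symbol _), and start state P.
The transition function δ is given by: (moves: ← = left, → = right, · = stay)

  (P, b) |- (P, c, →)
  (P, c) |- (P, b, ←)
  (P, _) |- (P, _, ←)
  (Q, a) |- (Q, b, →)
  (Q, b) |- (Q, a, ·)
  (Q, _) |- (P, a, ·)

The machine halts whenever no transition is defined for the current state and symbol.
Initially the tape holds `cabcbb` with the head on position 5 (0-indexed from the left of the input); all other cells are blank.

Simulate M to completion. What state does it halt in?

P

P | cabcb[b]_   read b → write c, move →, go to P
P | cabcbc[_]   read _ → write _, move ←, go to P
P | cabcb[c]_   read c → write b, move ←, go to P
P | cabc[b]b_   read b → write c, move →, go to P
P | cabcc[b]_   read b → write c, move →, go to P
P | cabccc[_]   read _ → write _, move ←, go to P
P | cabcc[c]_   read c → write b, move ←, go to P
P | cabc[c]b_   read c → write b, move ←, go to P
P | cab[c]bb_   read c → write b, move ←, go to P
P | ca[b]bbb_   read b → write c, move →, go to P
P | cac[b]bb_   read b → write c, move →, go to P
P | cacc[b]b_   read b → write c, move →, go to P
P | caccc[b]_   read b → write c, move →, go to P
P | cacccc[_]   read _ → write _, move ←, go to P
P | caccc[c]_   read c → write b, move ←, go to P
P | cacc[c]b_   read c → write b, move ←, go to P
P | cac[c]bb_   read c → write b, move ←, go to P
P | ca[c]bbb_   read c → write b, move ←, go to P
P | c[a]bbbb_
No transition is defined for (P, a); M halts in state P.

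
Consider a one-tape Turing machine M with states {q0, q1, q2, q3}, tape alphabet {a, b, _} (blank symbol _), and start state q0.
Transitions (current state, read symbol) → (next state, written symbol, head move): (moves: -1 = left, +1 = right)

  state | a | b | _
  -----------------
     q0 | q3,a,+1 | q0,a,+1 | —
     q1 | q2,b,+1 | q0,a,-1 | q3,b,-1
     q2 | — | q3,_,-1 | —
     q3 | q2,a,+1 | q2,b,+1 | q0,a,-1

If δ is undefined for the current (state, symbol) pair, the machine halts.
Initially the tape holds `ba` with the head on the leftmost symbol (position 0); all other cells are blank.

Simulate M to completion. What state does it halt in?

state=q0 head=0 tape=[b]a__   (q0,b)→(q0,a,+1)
state=q0 head=1 tape=a[a]__   (q0,a)→(q3,a,+1)
state=q3 head=2 tape=aa[_]_   (q3,_)→(q0,a,-1)
state=q0 head=1 tape=a[a]a_   (q0,a)→(q3,a,+1)
state=q3 head=2 tape=aa[a]_   (q3,a)→(q2,a,+1)
state=q2 head=3 tape=aaa[_]
No transition is defined for (q2, _); M halts in state q2.

q2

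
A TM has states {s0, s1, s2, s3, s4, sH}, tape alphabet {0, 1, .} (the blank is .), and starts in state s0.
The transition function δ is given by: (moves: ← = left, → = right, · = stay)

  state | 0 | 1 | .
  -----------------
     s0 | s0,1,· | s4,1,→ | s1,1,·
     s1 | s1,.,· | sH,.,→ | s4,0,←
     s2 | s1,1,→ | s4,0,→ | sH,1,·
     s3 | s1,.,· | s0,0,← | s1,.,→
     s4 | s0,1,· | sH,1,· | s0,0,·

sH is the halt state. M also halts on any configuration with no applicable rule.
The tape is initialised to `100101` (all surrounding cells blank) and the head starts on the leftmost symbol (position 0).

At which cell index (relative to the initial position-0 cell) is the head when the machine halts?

state=s0 head=0 tape=[1]00101   (s0,1)→(s4,1,→)
state=s4 head=1 tape=1[0]0101   (s4,0)→(s0,1,·)
state=s0 head=1 tape=1[1]0101   (s0,1)→(s4,1,→)
state=s4 head=2 tape=11[0]101   (s4,0)→(s0,1,·)
state=s0 head=2 tape=11[1]101   (s0,1)→(s4,1,→)
state=s4 head=3 tape=111[1]01   (s4,1)→(sH,1,·)
state=sH head=3 tape=111[1]01
At halt the head is at cell 3.

3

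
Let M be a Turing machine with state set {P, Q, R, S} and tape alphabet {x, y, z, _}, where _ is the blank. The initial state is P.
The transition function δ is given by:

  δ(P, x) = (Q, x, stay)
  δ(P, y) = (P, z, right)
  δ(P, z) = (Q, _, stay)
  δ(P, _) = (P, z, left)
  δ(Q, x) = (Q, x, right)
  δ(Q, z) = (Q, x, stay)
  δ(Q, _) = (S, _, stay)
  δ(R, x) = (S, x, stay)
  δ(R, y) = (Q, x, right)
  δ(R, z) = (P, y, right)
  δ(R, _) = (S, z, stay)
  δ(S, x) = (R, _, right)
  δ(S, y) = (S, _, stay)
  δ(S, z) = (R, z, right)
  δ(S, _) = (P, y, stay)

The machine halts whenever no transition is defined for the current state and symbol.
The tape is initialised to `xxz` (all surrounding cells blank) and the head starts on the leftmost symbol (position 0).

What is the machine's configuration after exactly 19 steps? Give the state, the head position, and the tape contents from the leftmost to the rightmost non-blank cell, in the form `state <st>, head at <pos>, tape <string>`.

state Q, head at 4, tape xxxz_z

state=P head=0 tape=[x]xz___   (P,x)→(Q,x,stay)
state=Q head=0 tape=[x]xz___   (Q,x)→(Q,x,right)
state=Q head=1 tape=x[x]z___   (Q,x)→(Q,x,right)
state=Q head=2 tape=xx[z]___   (Q,z)→(Q,x,stay)
state=Q head=2 tape=xx[x]___   (Q,x)→(Q,x,right)
state=Q head=3 tape=xxx[_]__   (Q,_)→(S,_,stay)
state=S head=3 tape=xxx[_]__   (S,_)→(P,y,stay)
state=P head=3 tape=xxx[y]__   (P,y)→(P,z,right)
state=P head=4 tape=xxxz[_]_   (P,_)→(P,z,left)
state=P head=3 tape=xxx[z]z_   (P,z)→(Q,_,stay)
state=Q head=3 tape=xxx[_]z_   (Q,_)→(S,_,stay)
state=S head=3 tape=xxx[_]z_   (S,_)→(P,y,stay)
state=P head=3 tape=xxx[y]z_   (P,y)→(P,z,right)
state=P head=4 tape=xxxz[z]_   (P,z)→(Q,_,stay)
state=Q head=4 tape=xxxz[_]_   (Q,_)→(S,_,stay)
state=S head=4 tape=xxxz[_]_   (S,_)→(P,y,stay)
state=P head=4 tape=xxxz[y]_   (P,y)→(P,z,right)
state=P head=5 tape=xxxzz[_]   (P,_)→(P,z,left)
state=P head=4 tape=xxxz[z]z   (P,z)→(Q,_,stay)
state=Q head=4 tape=xxxz[_]z
After 19 steps: state Q, head at 4, tape xxxz_z.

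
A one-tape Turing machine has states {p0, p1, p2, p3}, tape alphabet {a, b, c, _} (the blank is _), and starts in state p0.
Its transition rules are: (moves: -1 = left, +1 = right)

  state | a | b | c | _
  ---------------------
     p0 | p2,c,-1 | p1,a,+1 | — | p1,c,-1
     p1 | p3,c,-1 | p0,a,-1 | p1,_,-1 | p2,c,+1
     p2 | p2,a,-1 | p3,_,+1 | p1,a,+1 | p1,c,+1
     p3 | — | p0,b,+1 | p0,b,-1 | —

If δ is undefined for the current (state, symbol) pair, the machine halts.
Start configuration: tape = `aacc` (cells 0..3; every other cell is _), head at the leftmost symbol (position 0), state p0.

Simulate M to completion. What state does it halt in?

state=p0 head=0 tape=__[a]acc   (p0,a)→(p2,c,-1)
state=p2 head=-1 tape=_[_]cacc   (p2,_)→(p1,c,+1)
state=p1 head=0 tape=_c[c]acc   (p1,c)→(p1,_,-1)
state=p1 head=-1 tape=_[c]_acc   (p1,c)→(p1,_,-1)
state=p1 head=-2 tape=[_]__acc   (p1,_)→(p2,c,+1)
state=p2 head=-1 tape=c[_]_acc   (p2,_)→(p1,c,+1)
state=p1 head=0 tape=cc[_]acc   (p1,_)→(p2,c,+1)
state=p2 head=1 tape=ccc[a]cc   (p2,a)→(p2,a,-1)
state=p2 head=0 tape=cc[c]acc   (p2,c)→(p1,a,+1)
state=p1 head=1 tape=cca[a]cc   (p1,a)→(p3,c,-1)
state=p3 head=0 tape=cc[a]ccc
No transition is defined for (p3, a); M halts in state p3.

p3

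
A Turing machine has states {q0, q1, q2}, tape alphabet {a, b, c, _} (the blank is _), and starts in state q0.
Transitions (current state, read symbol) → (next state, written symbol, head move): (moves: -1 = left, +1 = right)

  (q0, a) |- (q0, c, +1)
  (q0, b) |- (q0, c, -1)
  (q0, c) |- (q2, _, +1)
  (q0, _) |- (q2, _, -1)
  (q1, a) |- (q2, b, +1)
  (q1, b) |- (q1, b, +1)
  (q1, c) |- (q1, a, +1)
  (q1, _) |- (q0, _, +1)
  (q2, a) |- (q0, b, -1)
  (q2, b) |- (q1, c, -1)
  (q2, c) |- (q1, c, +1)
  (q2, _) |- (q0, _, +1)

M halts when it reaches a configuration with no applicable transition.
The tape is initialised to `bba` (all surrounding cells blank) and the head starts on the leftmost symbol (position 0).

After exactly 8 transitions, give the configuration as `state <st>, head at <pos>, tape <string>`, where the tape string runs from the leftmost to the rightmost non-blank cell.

state q2, head at -2, tape cba

state=q0 head=0 tape=__[b]ba   (q0,b)→(q0,c,-1)
state=q0 head=-1 tape=_[_]cba   (q0,_)→(q2,_,-1)
state=q2 head=-2 tape=[_]_cba   (q2,_)→(q0,_,+1)
state=q0 head=-1 tape=_[_]cba   (q0,_)→(q2,_,-1)
state=q2 head=-2 tape=[_]_cba   (q2,_)→(q0,_,+1)
state=q0 head=-1 tape=_[_]cba   (q0,_)→(q2,_,-1)
state=q2 head=-2 tape=[_]_cba   (q2,_)→(q0,_,+1)
state=q0 head=-1 tape=_[_]cba   (q0,_)→(q2,_,-1)
state=q2 head=-2 tape=[_]_cba
After 8 steps: state q2, head at -2, tape cba.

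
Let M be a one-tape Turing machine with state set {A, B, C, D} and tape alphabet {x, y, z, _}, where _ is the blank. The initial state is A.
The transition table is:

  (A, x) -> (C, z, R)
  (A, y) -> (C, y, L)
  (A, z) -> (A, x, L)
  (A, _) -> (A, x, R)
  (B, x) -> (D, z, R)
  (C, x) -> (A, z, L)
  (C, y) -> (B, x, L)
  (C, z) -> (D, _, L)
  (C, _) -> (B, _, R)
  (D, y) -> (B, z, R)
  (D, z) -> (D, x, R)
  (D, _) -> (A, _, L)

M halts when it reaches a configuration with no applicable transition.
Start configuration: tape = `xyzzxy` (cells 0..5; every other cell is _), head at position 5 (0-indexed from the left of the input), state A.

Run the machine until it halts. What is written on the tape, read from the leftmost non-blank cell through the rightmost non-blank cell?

xz_yxxzy

A | __xyzzx[y]   read y → write y, move L, go to C
C | __xyzz[x]y   read x → write z, move L, go to A
A | __xyz[z]zy   read z → write x, move L, go to A
A | __xy[z]xzy   read z → write x, move L, go to A
A | __x[y]xxzy   read y → write y, move L, go to C
C | __[x]yxxzy   read x → write z, move L, go to A
A | _[_]zyxxzy   read _ → write x, move R, go to A
A | _x[z]yxxzy   read z → write x, move L, go to A
A | _[x]xyxxzy   read x → write z, move R, go to C
C | _z[x]yxxzy   read x → write z, move L, go to A
A | _[z]zyxxzy   read z → write x, move L, go to A
A | [_]xzyxxzy   read _ → write x, move R, go to A
A | x[x]zyxxzy   read x → write z, move R, go to C
C | xz[z]yxxzy   read z → write _, move L, go to D
D | x[z]_yxxzy   read z → write x, move R, go to D
D | xx[_]yxxzy   read _ → write _, move L, go to A
A | x[x]_yxxzy   read x → write z, move R, go to C
C | xz[_]yxxzy   read _ → write _, move R, go to B
B | xz_[y]xxzy
The non-blank tape span at halt is xz_yxxzy.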